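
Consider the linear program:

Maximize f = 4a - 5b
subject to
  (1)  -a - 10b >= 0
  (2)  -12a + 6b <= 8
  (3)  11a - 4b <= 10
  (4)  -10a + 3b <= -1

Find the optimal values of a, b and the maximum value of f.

Extreme points and f = 4a - 5b:
  (50/57, -5/57) → f = 75/19
  (10/103, -1/103) → f = 45/103
  (-26/7, -89/7) → f = 341/7

The binding constraints are 11a - 4b = 10 and -10a + 3b = -1.
Solving simultaneously gives a = -26/7, b = -89/7.

a = -26/7, b = -89/7, maximum f = 341/7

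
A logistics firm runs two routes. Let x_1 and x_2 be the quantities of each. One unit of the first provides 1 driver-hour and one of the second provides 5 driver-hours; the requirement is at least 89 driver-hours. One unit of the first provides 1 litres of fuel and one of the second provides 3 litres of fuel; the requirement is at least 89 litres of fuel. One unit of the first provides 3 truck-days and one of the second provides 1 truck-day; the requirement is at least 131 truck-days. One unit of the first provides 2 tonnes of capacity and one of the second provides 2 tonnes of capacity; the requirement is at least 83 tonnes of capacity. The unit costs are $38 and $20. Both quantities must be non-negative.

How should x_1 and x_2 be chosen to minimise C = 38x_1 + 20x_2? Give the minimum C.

Vertices and C = 38x_1 + 20x_2:
  (0, 131) → C = 2620
  (89, 0) → C = 3382
  (38, 17) → C = 1784
The feasible region is unbounded (it extends along (0, 1), (1, 0)), but C strictly increases along every unbounded feasible direction, so there is no improving ray and the minimum is attained at a vertex.

The optimum lies where x_1 + 3x_2 = 89 and 3x_1 + x_2 = 131.
Solving simultaneously gives x_1 = 38, x_2 = 17.

x_1 = 38, x_2 = 17, minimum C = 1784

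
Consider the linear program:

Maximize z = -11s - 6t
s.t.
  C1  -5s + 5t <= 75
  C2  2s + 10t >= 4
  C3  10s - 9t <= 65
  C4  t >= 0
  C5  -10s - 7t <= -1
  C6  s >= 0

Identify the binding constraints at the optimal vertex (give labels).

Vertices and z = -11s - 6t:
  (200, 215) → z = -3490
  (0, 15) → z = -90
  (2, 0) → z = -22
  (0, 2/5) → z = -12/5
  (13/2, 0) → z = -143/2

The maximum is at (0, 2/5). Substituting into each constraint, equality holds for C2 and C6; the remaining constraints have slack.

C2 and C6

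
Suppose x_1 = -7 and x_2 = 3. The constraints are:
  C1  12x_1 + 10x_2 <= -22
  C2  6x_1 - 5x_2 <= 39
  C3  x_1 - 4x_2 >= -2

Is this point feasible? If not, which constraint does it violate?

Constraint C3: x_1 - 4x_2 = -19, which is not ≥ -2. All other constraints are satisfied.

not feasible — violates C3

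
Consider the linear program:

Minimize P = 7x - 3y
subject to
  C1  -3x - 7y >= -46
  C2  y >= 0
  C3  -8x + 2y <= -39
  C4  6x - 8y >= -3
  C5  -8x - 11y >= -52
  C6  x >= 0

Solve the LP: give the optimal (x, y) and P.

Extreme points and P = 7x - 3y:
  (39/8, 0) → P = 273/8
  (13/2, 0) → P = 91/2
  (41/8, 1) → P = 263/8

The binding constraints are -8x + 2y = -39 and -8x - 11y = -52.
Solving simultaneously gives x = 41/8, y = 1.

x = 41/8, y = 1, minimum P = 263/8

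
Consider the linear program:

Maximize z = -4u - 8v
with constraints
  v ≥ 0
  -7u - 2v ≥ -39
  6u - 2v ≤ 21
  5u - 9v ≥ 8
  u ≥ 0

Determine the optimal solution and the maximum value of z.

u = 8/5, v = 0, maximum z = -32/5

Corner points and z = -4u - 8v:
  (7/2, 0) → z = -14
  (8/5, 0) → z = -32/5
  (173/44, 57/44) → z = -287/11

The optimum lies where v = 0 and 5u - 9v = 8.
Solving simultaneously gives u = 8/5, v = 0.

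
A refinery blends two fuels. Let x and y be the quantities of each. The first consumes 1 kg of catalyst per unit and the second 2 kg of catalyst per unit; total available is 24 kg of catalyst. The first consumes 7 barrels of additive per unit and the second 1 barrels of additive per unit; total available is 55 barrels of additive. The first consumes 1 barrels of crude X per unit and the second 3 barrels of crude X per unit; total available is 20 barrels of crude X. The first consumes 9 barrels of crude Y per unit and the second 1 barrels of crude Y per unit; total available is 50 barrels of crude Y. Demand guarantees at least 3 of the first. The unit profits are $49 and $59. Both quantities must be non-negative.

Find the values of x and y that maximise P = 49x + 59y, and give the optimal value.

Extreme points and P = 49x + 59y:
  (50/9, 0) → P = 2450/9
  (3, 0) → P = 147
  (5, 5) → P = 540
  (3, 17/3) → P = 1444/3

The binding constraints are x + 3y = 20 and 9x + y = 50.
Solving simultaneously gives x = 5, y = 5.

x = 5, y = 5, maximum P = 540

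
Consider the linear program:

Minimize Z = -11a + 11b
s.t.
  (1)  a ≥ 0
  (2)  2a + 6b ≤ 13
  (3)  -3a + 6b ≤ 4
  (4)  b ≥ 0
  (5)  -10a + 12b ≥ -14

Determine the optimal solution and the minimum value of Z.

a = 20/7, b = 17/14, minimum Z = -253/14

Corner points and Z = -11a + 11b:
  (0, 2/3) → Z = 22/3
  (0, 0) → Z = 0
  (9/5, 47/30) → Z = -77/30
  (20/7, 17/14) → Z = -253/14
  (7/5, 0) → Z = -77/5

At the optimal vertex, 2a + 6b = 13 and -10a + 12b = -14.
Solving simultaneously gives a = 20/7, b = 17/14.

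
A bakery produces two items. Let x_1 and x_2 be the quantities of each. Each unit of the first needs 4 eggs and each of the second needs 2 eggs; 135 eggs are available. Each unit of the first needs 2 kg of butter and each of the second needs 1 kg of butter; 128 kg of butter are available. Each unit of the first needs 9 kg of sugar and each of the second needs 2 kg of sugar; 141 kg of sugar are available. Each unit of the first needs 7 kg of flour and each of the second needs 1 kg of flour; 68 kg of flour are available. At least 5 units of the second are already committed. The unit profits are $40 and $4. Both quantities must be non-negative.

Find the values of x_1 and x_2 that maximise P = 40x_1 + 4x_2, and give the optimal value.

x_1 = 9, x_2 = 5, maximum P = 380

Extreme points and P = 40x_1 + 4x_2:
  (0, 135/2) → P = 270
  (0, 5) → P = 20
  (1/10, 673/10) → P = 1366/5
  (9, 5) → P = 380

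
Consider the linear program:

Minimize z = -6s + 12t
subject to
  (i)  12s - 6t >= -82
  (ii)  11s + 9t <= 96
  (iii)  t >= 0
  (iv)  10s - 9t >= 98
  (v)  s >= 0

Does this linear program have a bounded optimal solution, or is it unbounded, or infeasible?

infeasible

The boundaries 11s + 9t = 96 and t = 0 meet at (96/11, 0), but that point violates 10s - 9t ≥ 98. Every candidate vertex is excluded by some other constraint, so the feasible region is empty.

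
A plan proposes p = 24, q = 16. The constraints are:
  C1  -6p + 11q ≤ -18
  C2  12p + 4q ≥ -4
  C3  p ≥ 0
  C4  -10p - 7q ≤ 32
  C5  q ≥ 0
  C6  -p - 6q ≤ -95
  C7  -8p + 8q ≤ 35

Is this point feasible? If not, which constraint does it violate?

not feasible — violates C1

Constraint C1: -6p + 11q = 32, which is not ≤ -18. All other constraints are satisfied.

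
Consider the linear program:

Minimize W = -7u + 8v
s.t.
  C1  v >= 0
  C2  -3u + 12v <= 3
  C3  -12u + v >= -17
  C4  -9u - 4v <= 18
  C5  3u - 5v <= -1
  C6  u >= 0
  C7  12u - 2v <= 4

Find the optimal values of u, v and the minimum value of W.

u = 1/7, v = 2/7, minimum W = 9/7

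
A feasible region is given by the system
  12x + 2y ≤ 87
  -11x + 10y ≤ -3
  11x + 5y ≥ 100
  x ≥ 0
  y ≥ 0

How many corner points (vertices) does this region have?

3

The feasible vertices (each the meet of two boundaries and inside every other half-plane) are:
  (438/71, 921/142)
  (235/38, 243/38)
  (203/33, 97/15)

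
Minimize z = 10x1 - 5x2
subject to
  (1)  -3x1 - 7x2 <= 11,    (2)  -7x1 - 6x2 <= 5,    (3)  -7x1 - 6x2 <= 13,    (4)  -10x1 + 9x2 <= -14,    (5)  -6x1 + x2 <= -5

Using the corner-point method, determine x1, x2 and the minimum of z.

x1 = 31/44, x2 = -17/22, minimum z = 120/11

Vertices and z = 10x1 - 5x2:
  (1, -2) → z = 20
  (25/43, -65/43) → z = 575/43
  (31/44, -17/22) → z = 120/11
The feasible region is unbounded (it extends along (9, 10), (7, -3)), but z strictly increases along every unbounded feasible direction, so there is no improving ray and the minimum is attained at a vertex.

The optimum lies where -10x1 + 9x2 = -14 and -6x1 + x2 = -5.
Solving simultaneously gives x1 = 31/44, x2 = -17/22.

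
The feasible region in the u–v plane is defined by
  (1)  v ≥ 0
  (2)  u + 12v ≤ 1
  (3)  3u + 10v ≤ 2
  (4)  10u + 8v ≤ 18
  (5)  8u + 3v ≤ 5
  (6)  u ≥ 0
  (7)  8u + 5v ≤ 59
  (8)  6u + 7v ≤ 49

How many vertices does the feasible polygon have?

5

The feasible vertices (each the meet of two boundaries and inside every other half-plane) are:
  (5/8, 0)
  (0, 0)
  (7/13, 1/26)
  (0, 1/12)
  (44/71, 1/71)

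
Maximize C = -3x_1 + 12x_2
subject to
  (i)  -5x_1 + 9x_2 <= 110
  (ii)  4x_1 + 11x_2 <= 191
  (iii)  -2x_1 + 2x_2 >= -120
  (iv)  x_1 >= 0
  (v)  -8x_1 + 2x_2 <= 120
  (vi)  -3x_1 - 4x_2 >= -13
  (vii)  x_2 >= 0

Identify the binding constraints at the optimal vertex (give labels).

(iv) and (vi)

Feasible corners and C = -3x_1 + 12x_2:
  (0, 13/4) → C = 39
  (0, 0) → C = 0
  (13/3, 0) → C = -13

The maximum is at (0, 13/4). Substituting into each constraint, equality holds for (iv) and (vi); the remaining constraints have slack.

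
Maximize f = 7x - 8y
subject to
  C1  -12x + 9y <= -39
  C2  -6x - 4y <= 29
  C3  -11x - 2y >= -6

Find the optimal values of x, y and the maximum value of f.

x = 41/16, y = -355/32, maximum f = 1707/16

Vertices and f = 7x - 8y:
  (-35/34, -97/17) → f = 1307/34
  (44/41, -119/41) → f = 1260/41
  (41/16, -355/32) → f = 1707/16

The binding constraints are -6x - 4y = 29 and -11x - 2y = -6.
Solving simultaneously gives x = 41/16, y = -355/32.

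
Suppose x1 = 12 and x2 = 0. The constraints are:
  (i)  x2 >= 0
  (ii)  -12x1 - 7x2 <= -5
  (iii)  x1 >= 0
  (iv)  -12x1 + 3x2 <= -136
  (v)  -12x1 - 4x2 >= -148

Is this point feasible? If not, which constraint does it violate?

feasible

(i): 0 ≥ 0 ✓
(ii): -144 ≤ -5 ✓
(iii): 12 ≥ 0 ✓
(iv): -144 ≤ -136 ✓
(v): -144 ≥ -148 ✓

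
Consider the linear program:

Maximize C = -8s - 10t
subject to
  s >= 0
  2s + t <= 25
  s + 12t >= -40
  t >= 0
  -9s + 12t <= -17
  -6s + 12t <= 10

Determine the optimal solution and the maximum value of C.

Extreme points and C = -8s - 10t:
  (25/2, 0) → C = -100
  (29/3, 17/3) → C = -134
  (17/9, 0) → C = -136/9
  (9, 16/3) → C = -376/3

At the optimal vertex, t = 0 and -9s + 12t = -17.
Solving simultaneously gives s = 17/9, t = 0.

s = 17/9, t = 0, maximum C = -136/9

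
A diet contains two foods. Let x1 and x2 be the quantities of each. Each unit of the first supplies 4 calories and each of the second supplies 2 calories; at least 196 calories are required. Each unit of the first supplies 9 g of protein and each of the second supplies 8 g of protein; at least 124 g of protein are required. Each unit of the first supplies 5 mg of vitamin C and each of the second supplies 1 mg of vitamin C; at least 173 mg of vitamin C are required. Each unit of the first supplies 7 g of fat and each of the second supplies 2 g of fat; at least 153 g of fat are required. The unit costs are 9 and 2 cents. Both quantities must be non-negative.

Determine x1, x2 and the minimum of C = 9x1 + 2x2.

x1 = 25, x2 = 48, minimum C = 321

Extreme points and C = 9x1 + 2x2:
  (0, 173) → C = 346
  (49, 0) → C = 441
  (25, 48) → C = 321
The feasible region is unbounded (it extends along (0, 1), (1, 0)), but C strictly increases along every unbounded feasible direction, so there is no improving ray and the minimum is attained at a vertex.

The binding constraints are 4x1 + 2x2 = 196 and 5x1 + x2 = 173.
Solving simultaneously gives x1 = 25, x2 = 48.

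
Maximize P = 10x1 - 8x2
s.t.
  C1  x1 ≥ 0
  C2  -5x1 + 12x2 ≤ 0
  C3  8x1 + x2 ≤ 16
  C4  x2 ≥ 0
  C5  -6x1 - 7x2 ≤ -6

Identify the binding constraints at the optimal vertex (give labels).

Extreme points and P = 10x1 - 8x2:
  (192/101, 80/101) → P = 1280/101
  (72/107, 30/107) → P = 480/107
  (2, 0) → P = 20
  (1, 0) → P = 10

The maximum is at (2, 0). Substituting into each constraint, equality holds for C3 and C4; the remaining constraints have slack.

C3 and C4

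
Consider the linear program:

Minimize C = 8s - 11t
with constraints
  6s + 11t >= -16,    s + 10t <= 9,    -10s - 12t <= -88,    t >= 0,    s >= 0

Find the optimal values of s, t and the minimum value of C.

Corner points and C = 8s - 11t:
  (193/22, 1/44) → C = 3077/44
  (9, 0) → C = 72
  (44/5, 0) → C = 352/5

The binding constraints are s + 10t = 9 and -10s - 12t = -88.
Solving simultaneously gives s = 193/22, t = 1/44.

s = 193/22, t = 1/44, minimum C = 3077/44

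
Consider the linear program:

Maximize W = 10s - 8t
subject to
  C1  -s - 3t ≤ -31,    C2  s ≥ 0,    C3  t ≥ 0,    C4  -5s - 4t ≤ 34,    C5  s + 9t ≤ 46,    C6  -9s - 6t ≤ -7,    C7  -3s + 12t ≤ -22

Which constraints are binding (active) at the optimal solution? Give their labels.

C3 and C5

Extreme points and W = 10s - 8t:
  (31, 0) → W = 310
  (47/2, 5/2) → W = 215
  (46, 0) → W = 460

The maximum is at (46, 0). Substituting into each constraint, equality holds for C3 and C5; the remaining constraints have slack.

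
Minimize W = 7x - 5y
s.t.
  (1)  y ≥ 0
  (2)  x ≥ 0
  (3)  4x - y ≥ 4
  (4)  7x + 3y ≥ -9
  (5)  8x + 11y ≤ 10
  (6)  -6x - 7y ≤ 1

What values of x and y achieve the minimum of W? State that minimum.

x = 27/26, y = 2/13, minimum W = 13/2

Vertices and W = 7x - 5y:
  (1, 0) → W = 7
  (5/4, 0) → W = 35/4
  (27/26, 2/13) → W = 13/2

At the optimal vertex, 4x - y = 4 and 8x + 11y = 10.
Solving simultaneously gives x = 27/26, y = 2/13.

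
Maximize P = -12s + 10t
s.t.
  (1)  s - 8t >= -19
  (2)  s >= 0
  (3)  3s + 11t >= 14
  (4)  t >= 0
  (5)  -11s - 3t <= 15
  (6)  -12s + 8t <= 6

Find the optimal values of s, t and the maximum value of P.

Feasible corners and P = -12s + 10t:
  (13/11, 111/44) → P = 243/22
  (14/3, 0) → P = -56
  (23/78, 31/26) → P = 109/13
The feasible region is unbounded (it extends along (8, 1), (1, 0)), but P strictly decreases along every unbounded feasible direction, so there is no improving ray and the maximum is attained at a vertex.

The binding constraints are s - 8t = -19 and -12s + 8t = 6.
Solving simultaneously gives s = 13/11, t = 111/44.

s = 13/11, t = 111/44, maximum P = 243/22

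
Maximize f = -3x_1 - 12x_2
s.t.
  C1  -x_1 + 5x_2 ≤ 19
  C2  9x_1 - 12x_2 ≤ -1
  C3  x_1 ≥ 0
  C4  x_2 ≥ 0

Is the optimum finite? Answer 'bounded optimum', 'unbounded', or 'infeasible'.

Feasible corners and f = -3x_1 - 12x_2:
  (223/33, 170/33) → f = -903/11
  (0, 19/5) → f = -228/5
  (0, 1/12) → f = -1
The feasible region has finitely many vertices and no improving ray; the maximum is -1 at (0, 1/12).

bounded optimum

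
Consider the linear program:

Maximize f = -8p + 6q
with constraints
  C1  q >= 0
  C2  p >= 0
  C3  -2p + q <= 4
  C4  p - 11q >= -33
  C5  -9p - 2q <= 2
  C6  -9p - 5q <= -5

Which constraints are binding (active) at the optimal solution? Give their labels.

C2 and C4

Extreme points and f = -8p + 6q:
  (5/9, 0) → f = -40/9
  (0, 3) → f = 18
  (0, 1) → f = 6
The feasible region is unbounded (it extends along (11, 1), (1, 0)), but f strictly decreases along every unbounded feasible direction, so there is no improving ray and the maximum is attained at a vertex.

The maximum is at (0, 3). Substituting into each constraint, equality holds for C2 and C4; the remaining constraints have slack.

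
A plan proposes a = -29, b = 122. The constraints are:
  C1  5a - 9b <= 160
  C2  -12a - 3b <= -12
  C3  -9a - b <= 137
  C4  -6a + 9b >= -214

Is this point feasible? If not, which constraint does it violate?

Constraint C3: -9a - b = 139, which is not ≤ 137. All other constraints are satisfied.

not feasible — violates C3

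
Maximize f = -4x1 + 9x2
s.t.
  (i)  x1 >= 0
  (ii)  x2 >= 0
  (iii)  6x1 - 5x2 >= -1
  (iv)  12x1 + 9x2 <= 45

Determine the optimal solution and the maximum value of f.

x1 = 36/19, x2 = 47/19, maximum f = 279/19

Vertices and f = -4x1 + 9x2:
  (0, 0) → f = 0
  (0, 1/5) → f = 9/5
  (15/4, 0) → f = -15
  (36/19, 47/19) → f = 279/19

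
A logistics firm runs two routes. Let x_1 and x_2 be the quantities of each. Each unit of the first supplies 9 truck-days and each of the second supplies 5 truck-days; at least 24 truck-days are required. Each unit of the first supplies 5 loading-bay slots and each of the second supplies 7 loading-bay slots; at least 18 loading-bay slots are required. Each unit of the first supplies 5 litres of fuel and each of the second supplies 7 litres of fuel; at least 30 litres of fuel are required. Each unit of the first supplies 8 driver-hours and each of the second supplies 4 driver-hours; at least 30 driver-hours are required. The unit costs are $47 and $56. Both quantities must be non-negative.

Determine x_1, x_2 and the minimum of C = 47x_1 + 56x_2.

Extreme points and C = 47x_1 + 56x_2:
  (0, 15/2) → C = 420
  (6, 0) → C = 282
  (5/2, 5/2) → C = 515/2
The feasible region is unbounded (it extends along (0, 1), (1, 0)), but C strictly increases along every unbounded feasible direction, so there is no improving ray and the minimum is attained at a vertex.

The optimum lies where 5x_1 + 7x_2 = 30 and 8x_1 + 4x_2 = 30.
Solving simultaneously gives x_1 = 5/2, x_2 = 5/2.

x_1 = 5/2, x_2 = 5/2, minimum C = 515/2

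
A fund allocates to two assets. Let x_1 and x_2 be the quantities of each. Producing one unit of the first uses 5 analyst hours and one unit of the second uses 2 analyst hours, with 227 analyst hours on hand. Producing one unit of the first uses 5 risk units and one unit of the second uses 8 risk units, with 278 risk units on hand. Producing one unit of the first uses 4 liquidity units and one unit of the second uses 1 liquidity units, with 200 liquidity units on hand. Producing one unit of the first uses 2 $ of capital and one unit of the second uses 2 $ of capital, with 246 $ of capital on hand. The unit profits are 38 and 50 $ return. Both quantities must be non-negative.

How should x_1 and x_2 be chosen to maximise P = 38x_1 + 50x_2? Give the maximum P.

x_1 = 42, x_2 = 17/2, maximum P = 2021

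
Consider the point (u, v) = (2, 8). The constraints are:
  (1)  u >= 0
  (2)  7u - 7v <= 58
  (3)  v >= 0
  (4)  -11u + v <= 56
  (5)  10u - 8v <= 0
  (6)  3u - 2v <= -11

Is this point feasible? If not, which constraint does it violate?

not feasible — violates (6)

Constraint (6): 3u - 2v = -10, which is not ≤ -11. All other constraints are satisfied.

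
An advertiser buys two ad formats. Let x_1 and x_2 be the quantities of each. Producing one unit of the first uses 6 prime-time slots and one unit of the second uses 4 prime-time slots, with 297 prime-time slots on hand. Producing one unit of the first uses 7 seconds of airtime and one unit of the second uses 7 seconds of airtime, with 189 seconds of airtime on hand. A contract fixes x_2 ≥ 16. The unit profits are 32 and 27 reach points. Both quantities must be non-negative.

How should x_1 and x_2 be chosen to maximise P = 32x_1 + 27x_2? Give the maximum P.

x_1 = 11, x_2 = 16, maximum P = 784

Corner points and P = 32x_1 + 27x_2:
  (0, 27) → P = 729
  (0, 16) → P = 432
  (11, 16) → P = 784

The optimum lies where 7x_1 + 7x_2 = 189 and x_2 = 16.
Solving simultaneously gives x_1 = 11, x_2 = 16.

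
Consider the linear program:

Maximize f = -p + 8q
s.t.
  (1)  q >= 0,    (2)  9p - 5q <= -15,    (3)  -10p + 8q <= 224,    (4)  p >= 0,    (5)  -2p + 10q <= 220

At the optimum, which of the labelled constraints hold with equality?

Extreme points and f = -p + 8q:
  (0, 3) → f = 24
  (95/8, 195/8) → f = 1465/8
  (0, 22) → f = 176

The maximum is at (95/8, 195/8). Substituting into each constraint, equality holds for (2) and (5); the remaining constraints have slack.

(2) and (5)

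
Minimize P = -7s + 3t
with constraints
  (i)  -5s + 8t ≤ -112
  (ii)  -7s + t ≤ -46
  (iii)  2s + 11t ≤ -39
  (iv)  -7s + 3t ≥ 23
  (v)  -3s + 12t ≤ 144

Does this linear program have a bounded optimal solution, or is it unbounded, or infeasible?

The boundaries -5s + 8t = -112 and -7s + t = -46 meet at (256/51, -554/51), but that point violates -7s + 3t ≥ 23. Every candidate vertex is excluded by some other constraint, so the feasible region is empty.

infeasible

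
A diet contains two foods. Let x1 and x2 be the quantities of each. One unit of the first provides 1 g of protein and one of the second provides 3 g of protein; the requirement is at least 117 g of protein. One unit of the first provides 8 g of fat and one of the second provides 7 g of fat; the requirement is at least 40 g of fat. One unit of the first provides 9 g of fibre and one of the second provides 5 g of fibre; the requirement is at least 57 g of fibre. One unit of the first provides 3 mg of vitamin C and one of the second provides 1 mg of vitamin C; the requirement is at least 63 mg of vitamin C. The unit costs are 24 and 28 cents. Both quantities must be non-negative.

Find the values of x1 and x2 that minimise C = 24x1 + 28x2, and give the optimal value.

Vertices and C = 24x1 + 28x2:
  (0, 63) → C = 1764
  (117, 0) → C = 2808
  (9, 36) → C = 1224
The feasible region is unbounded (it extends along (0, 1), (1, 0)), but C strictly increases along every unbounded feasible direction, so there is no improving ray and the minimum is attained at a vertex.

The binding constraints are x1 + 3x2 = 117 and 3x1 + x2 = 63.
Solving simultaneously gives x1 = 9, x2 = 36.

x1 = 9, x2 = 36, minimum C = 1224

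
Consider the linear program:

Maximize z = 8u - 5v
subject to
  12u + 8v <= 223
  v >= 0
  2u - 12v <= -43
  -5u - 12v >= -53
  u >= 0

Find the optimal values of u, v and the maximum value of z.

Corner points and z = 8u - 5v:
  (10/7, 107/28) → z = -215/28
  (0, 43/12) → z = -215/12
  (0, 53/12) → z = -265/12

The binding constraints are 2u - 12v = -43 and -5u - 12v = -53.
Solving simultaneously gives u = 10/7, v = 107/28.

u = 10/7, v = 107/28, maximum z = -215/28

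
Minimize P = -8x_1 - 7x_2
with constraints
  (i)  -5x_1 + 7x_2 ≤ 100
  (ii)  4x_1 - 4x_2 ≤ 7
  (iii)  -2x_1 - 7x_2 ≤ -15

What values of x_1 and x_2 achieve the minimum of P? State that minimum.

x_1 = 449/8, x_2 = 435/8, minimum P = -6637/8

Vertices and P = -8x_1 - 7x_2:
  (449/8, 435/8) → P = -6637/8
  (-85/7, 275/49) → P = 405/7
  (109/36, 23/18) → P = -199/6

The binding constraints are -5x_1 + 7x_2 = 100 and 4x_1 - 4x_2 = 7.
Solving simultaneously gives x_1 = 449/8, x_2 = 435/8.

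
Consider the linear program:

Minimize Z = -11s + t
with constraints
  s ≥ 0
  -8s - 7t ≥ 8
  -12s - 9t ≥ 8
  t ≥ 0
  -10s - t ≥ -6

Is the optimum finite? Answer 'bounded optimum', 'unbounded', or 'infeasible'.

The boundaries s = 0 and -8s - 7t = 8 meet at (0, -8/7), but that point violates t ≥ 0. Every candidate vertex is excluded by some other constraint, so the feasible region is empty.

infeasible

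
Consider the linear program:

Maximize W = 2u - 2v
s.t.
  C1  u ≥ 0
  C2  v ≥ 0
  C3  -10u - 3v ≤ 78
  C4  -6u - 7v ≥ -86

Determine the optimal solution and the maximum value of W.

u = 43/3, v = 0, maximum W = 86/3

Extreme points and W = 2u - 2v:
  (0, 0) → W = 0
  (0, 86/7) → W = -172/7
  (43/3, 0) → W = 86/3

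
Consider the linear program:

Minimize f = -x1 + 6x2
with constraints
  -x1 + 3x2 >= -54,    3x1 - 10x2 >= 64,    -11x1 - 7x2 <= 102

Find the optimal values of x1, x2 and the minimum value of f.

Corner points and f = -x1 + 6x2:
  (348, 98) → f = 240
  (9/5, -87/5) → f = -531/5
  (-572/131, -1010/131) → f = -5488/131

x1 = 9/5, x2 = -87/5, minimum f = -531/5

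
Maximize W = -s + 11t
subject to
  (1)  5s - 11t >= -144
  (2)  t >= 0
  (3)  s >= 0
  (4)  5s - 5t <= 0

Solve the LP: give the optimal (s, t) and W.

Corner points and W = -s + 11t:
  (0, 144/11) → W = 144
  (24, 24) → W = 240
  (0, 0) → W = 0

s = 24, t = 24, maximum W = 240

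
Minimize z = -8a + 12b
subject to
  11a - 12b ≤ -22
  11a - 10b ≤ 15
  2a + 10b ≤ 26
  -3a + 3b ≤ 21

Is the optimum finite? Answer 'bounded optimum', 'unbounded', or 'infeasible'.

Corner points and z = -8a + 12b:
  (46/67, 165/67) → z = 1612/67
  (-62, -55) → z = -164
  (-11/3, 10/3) → z = 208/3
The feasible region has finitely many vertices and no improving ray; the minimum is -164 at (-62, -55).

bounded optimum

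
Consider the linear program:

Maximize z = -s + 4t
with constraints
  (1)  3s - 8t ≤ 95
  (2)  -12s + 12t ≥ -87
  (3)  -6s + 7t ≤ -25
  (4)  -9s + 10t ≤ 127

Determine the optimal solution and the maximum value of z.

Extreme points and z = -s + 4t:
  (-37/5, -293/20) → z = -256/5
  (-155/9, -55/3) → z = -505/9
  (103/4, 37/2) → z = 193/4

The optimum lies where -12s + 12t = -87 and -6s + 7t = -25.
Solving simultaneously gives s = 103/4, t = 37/2.

s = 103/4, t = 37/2, maximum z = 193/4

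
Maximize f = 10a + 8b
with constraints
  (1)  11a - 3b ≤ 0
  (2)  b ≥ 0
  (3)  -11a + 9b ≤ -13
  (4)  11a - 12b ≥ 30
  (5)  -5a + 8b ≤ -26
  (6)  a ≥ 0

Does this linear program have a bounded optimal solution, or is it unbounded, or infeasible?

The boundaries b = 0 and -5a + 8b = -26 meet at (26/5, 0), but that point violates 11a - 3b ≤ 0. Every candidate vertex is excluded by some other constraint, so the feasible region is empty.

infeasible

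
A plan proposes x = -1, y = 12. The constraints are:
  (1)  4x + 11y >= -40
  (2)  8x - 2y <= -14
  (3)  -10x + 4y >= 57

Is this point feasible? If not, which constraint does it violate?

(1): 128 ≥ -40 ✓
(2): -32 ≤ -14 ✓
(3): 58 ≥ 57 ✓

feasible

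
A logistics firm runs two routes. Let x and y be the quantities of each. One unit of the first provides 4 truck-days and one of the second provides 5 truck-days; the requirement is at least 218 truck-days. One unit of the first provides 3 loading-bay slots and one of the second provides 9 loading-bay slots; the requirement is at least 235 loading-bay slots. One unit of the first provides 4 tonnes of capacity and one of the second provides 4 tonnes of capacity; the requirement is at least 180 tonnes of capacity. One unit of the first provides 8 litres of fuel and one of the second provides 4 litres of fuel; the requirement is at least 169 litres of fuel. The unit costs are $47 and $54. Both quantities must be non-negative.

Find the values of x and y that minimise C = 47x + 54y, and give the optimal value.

x = 7, y = 38, minimum C = 2381

Corner points and C = 47x + 54y:
  (0, 45) → C = 2430
  (235/3, 0) → C = 11045/3
  (787/21, 286/21) → C = 52433/21
  (7, 38) → C = 2381
The feasible region is unbounded (it extends along (0, 1), (1, 0)), but C strictly increases along every unbounded feasible direction, so there is no improving ray and the minimum is attained at a vertex.

At the optimal vertex, 4x + 5y = 218 and 4x + 4y = 180.
Solving simultaneously gives x = 7, y = 38.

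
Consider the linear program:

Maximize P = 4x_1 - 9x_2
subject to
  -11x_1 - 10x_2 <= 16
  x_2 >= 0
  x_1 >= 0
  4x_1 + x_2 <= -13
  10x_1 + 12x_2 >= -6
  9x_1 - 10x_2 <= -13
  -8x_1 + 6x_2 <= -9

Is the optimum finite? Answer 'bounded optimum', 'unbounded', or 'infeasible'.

The boundaries 9x_1 - 10x_2 = -13 and -8x_1 + 6x_2 = -9 meet at (84/13, 185/26), but that point violates 4x_1 + x_2 ≤ -13. Every candidate vertex is excluded by some other constraint, so the feasible region is empty.

infeasible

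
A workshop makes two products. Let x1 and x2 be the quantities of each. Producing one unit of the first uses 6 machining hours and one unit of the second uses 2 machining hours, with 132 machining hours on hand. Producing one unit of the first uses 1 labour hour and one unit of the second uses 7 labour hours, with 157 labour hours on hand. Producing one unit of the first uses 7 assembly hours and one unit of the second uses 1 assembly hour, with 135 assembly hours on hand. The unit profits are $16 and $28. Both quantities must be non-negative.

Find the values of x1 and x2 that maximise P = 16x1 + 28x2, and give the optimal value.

x1 = 61/4, x2 = 81/4, maximum P = 811

Corner points and P = 16x1 + 28x2:
  (0, 0) → P = 0
  (0, 157/7) → P = 628
  (135/7, 0) → P = 2160/7
  (61/4, 81/4) → P = 811
  (69/4, 57/4) → P = 675

At the optimal vertex, 6x1 + 2x2 = 132 and x1 + 7x2 = 157.
Solving simultaneously gives x1 = 61/4, x2 = 81/4.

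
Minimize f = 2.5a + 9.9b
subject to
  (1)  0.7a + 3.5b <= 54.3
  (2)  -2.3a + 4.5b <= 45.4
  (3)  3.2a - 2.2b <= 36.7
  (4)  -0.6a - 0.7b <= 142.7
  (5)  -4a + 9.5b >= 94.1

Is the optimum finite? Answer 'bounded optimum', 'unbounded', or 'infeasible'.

bounded optimum

Corner points and f = 2.5a + 9.9b:
  (1709/224, 15667/1120) → f = 157.55875
  (3730/413, 28307/2065) → f = 466949/2950
  (-157/77, 3483/385) → f = 23228/275
The feasible region has finitely many vertices and no improving ray; the minimum is 23228/275 at (-157/77, 3483/385).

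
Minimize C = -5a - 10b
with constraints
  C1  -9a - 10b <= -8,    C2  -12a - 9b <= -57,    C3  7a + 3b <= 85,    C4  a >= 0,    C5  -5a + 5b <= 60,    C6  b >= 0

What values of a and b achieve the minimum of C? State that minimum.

a = 49/10, b = 169/10, minimum C = -387/2

Extreme points and C = -5a - 10b:
  (0, 19/3) → C = -190/3
  (19/4, 0) → C = -95/4
  (49/10, 169/10) → C = -387/2
  (85/7, 0) → C = -425/7
  (0, 12) → C = -120

At the optimal vertex, 7a + 3b = 85 and -5a + 5b = 60.
Solving simultaneously gives a = 49/10, b = 169/10.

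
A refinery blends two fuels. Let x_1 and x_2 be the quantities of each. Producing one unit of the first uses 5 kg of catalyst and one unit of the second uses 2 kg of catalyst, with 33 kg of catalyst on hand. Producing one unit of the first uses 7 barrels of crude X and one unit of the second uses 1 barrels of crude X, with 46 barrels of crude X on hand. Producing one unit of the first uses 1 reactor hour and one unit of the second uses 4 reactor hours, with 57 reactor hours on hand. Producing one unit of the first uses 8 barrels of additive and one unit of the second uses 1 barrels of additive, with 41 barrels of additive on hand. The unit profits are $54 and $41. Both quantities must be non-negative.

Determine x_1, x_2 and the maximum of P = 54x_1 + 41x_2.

Feasible corners and P = 54x_1 + 41x_2:
  (0, 0) → P = 0
  (0, 57/4) → P = 2337/4
  (41/8, 0) → P = 1107/4
  (1, 14) → P = 628
  (49/11, 59/11) → P = 5065/11

The optimum lies where 5x_1 + 2x_2 = 33 and x_1 + 4x_2 = 57.
Solving simultaneously gives x_1 = 1, x_2 = 14.

x_1 = 1, x_2 = 14, maximum P = 628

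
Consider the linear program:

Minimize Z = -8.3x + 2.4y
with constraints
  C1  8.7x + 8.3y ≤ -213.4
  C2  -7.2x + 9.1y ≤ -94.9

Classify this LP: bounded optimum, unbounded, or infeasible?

unbounded

From the feasible point (-115427/13893, -78737/4631), moving in the direction (8.3, -8.7) keeps every constraint satisfied while Z decreases without bound.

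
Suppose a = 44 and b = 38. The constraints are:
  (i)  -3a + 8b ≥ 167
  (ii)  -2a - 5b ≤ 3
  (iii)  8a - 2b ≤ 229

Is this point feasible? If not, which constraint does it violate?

not feasible — violates (iii)

Constraint (iii): 8a - 2b = 276, which is not ≤ 229. All other constraints are satisfied.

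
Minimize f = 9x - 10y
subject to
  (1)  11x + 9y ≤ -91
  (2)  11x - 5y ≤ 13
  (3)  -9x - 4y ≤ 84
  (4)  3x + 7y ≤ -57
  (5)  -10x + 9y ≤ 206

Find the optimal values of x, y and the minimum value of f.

Vertices and f = 9x - 10y:
  (-169/77, -52/7) → f = 4199/77
  (-62/25, -177/25) → f = 1212/25
  (-368/89, -1041/89) → f = 7098/89
  (-120/17, -87/17) → f = -210/17

x = -120/17, y = -87/17, minimum f = -210/17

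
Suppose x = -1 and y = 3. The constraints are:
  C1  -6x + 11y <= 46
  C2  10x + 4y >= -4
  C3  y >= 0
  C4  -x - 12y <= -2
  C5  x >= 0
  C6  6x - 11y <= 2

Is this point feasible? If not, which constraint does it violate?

Constraint C5: x = -1, which is not ≥ 0. All other constraints are satisfied.

not feasible — violates C5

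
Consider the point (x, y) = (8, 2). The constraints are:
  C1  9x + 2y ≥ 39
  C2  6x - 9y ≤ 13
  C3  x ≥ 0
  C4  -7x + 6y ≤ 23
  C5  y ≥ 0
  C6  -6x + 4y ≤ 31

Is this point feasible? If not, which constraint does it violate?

Constraint C2: 6x - 9y = 30, which is not ≤ 13. All other constraints are satisfied.

not feasible — violates C2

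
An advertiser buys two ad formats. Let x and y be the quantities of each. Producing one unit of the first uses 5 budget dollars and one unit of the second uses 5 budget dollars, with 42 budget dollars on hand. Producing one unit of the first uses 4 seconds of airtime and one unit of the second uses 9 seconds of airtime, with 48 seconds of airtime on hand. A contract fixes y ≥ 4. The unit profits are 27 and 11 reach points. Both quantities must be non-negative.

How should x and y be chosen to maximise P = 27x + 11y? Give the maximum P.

Corner points and P = 27x + 11y:
  (0, 16/3) → P = 176/3
  (0, 4) → P = 44
  (3, 4) → P = 125

x = 3, y = 4, maximum P = 125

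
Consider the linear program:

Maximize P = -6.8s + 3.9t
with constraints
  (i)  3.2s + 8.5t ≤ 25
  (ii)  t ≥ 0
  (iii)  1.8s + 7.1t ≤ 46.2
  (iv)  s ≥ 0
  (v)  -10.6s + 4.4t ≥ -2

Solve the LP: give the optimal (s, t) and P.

s = 0, t = 50/17, maximum P = 195/17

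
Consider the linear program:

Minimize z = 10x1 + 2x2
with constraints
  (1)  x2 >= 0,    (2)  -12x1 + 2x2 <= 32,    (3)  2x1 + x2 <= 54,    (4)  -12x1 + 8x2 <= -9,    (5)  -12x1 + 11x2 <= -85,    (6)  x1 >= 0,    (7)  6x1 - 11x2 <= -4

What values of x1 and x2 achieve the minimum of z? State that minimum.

Extreme points and z = 10x1 + 2x2:
  (679/34, 239/17) → z = 3873/17
  (295/14, 83/7) → z = 1641/7
  (89/6, 93/11) → z = 5453/33

x1 = 89/6, x2 = 93/11, minimum z = 5453/33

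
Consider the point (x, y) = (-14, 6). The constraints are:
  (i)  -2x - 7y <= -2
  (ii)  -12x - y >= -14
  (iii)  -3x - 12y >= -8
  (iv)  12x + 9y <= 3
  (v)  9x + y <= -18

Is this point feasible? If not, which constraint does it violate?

not feasible — violates (iii)

Constraint (iii): -3x - 12y = -30, which is not ≥ -8. All other constraints are satisfied.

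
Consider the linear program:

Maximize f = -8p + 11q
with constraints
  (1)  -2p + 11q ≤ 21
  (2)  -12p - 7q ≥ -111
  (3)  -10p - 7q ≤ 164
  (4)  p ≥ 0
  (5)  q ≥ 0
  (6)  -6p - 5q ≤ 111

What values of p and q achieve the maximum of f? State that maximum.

Corner points and f = -8p + 11q:
  (537/73, 237/73) → f = -1689/73
  (0, 21/11) → f = 21
  (37/4, 0) → f = -74
  (0, 0) → f = 0

p = 0, q = 21/11, maximum f = 21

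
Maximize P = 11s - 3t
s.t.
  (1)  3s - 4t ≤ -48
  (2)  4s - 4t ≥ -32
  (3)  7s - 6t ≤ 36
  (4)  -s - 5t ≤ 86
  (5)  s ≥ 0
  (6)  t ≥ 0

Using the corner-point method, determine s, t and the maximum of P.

Vertices and P = 11s - 3t:
  (16, 24) → P = 104
  (216/5, 222/5) → P = 342
  (84, 92) → P = 648

The optimum lies where 4s - 4t = -32 and 7s - 6t = 36.
Solving simultaneously gives s = 84, t = 92.

s = 84, t = 92, maximum P = 648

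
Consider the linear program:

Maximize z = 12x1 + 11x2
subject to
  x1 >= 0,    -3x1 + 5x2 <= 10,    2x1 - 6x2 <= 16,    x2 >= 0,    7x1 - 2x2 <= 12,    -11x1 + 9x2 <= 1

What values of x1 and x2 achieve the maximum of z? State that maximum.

x1 = 110/41, x2 = 139/41, maximum z = 2849/41

Feasible corners and z = 12x1 + 11x2:
  (0, 0) → z = 0
  (0, 1/9) → z = 11/9
  (12/7, 0) → z = 144/7
  (110/41, 139/41) → z = 2849/41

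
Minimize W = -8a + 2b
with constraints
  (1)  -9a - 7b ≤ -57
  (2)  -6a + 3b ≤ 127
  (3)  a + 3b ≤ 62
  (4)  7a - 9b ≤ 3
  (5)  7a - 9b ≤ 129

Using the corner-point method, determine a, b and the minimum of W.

Feasible corners and W = -8a + 2b:
  (-718/69, 495/23) → W = 8714/69
  (267/65, 186/65) → W = -1764/65
  (-65/7, 499/21) → W = 2558/21
  (189/10, 431/30) → W = -1837/15

The binding constraints are a + 3b = 62 and 7a - 9b = 3.
Solving simultaneously gives a = 189/10, b = 431/30.

a = 189/10, b = 431/30, minimum W = -1837/15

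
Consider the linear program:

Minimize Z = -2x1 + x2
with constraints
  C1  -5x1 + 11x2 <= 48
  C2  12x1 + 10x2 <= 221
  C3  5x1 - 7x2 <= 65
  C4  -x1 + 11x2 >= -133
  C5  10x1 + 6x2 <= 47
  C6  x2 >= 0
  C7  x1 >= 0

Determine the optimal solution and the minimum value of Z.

x1 = 47/10, x2 = 0, minimum Z = -47/5

Corner points and Z = -2x1 + x2:
  (229/140, 143/28) → Z = 257/140
  (0, 48/11) → Z = 48/11
  (47/10, 0) → Z = -47/5
  (0, 0) → Z = 0

The binding constraints are 10x1 + 6x2 = 47 and x2 = 0.
Solving simultaneously gives x1 = 47/10, x2 = 0.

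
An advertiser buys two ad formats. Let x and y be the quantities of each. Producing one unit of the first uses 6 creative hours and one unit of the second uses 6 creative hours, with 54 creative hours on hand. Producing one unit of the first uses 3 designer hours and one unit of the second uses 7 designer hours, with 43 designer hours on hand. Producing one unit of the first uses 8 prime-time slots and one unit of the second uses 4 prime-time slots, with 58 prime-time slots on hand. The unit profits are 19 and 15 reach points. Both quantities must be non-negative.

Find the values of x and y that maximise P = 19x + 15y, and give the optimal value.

Corner points and P = 19x + 15y:
  (0, 0) → P = 0
  (0, 43/7) → P = 645/7
  (29/4, 0) → P = 551/4
  (5, 4) → P = 155
  (11/2, 7/2) → P = 157

At the optimal vertex, 6x + 6y = 54 and 8x + 4y = 58.
Solving simultaneously gives x = 11/2, y = 7/2.

x = 11/2, y = 7/2, maximum P = 157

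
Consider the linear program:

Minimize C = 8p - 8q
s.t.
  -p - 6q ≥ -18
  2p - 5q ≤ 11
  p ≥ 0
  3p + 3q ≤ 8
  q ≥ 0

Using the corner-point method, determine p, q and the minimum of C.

The binding constraints are p = 0 and 3p + 3q = 8.
Solving simultaneously gives p = 0, q = 8/3.

p = 0, q = 8/3, minimum C = -64/3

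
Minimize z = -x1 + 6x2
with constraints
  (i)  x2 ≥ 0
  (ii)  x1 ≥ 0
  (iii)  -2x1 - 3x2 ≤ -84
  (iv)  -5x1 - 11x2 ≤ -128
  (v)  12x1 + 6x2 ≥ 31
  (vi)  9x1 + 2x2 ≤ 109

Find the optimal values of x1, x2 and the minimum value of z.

x1 = 159/23, x2 = 538/23, minimum z = 3069/23

Vertices and z = -x1 + 6x2:
  (0, 28) → z = 168
  (0, 109/2) → z = 327
  (159/23, 538/23) → z = 3069/23

The binding constraints are -2x1 - 3x2 = -84 and 9x1 + 2x2 = 109.
Solving simultaneously gives x1 = 159/23, x2 = 538/23.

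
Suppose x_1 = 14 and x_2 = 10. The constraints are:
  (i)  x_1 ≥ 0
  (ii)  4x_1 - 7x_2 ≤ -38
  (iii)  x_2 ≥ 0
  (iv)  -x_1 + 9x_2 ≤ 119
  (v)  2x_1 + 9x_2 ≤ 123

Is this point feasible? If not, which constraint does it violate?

Constraint (ii): 4x_1 - 7x_2 = -14, which is not ≤ -38. All other constraints are satisfied.

not feasible — violates (ii)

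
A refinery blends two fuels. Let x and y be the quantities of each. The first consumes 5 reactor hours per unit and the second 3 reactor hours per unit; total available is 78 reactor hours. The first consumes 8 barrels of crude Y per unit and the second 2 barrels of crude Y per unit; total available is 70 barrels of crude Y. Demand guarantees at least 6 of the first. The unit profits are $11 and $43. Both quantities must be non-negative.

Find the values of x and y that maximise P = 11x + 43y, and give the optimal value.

x = 6, y = 11, maximum P = 539

Feasible corners and P = 11x + 43y:
  (35/4, 0) → P = 385/4
  (6, 0) → P = 66
  (6, 11) → P = 539

At the optimal vertex, 8x + 2y = 70 and x = 6.
Solving simultaneously gives x = 6, y = 11.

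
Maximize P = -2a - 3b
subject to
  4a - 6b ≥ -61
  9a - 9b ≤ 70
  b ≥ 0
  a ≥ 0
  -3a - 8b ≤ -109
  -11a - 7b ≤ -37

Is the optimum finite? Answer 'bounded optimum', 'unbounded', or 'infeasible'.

Feasible corners and P = -2a - 3b:
  (323/6, 829/18) → P = -1475/6
  (83/25, 619/50) → P = -2189/50
  (1541/99, 257/33) → P = -5395/99
The feasible region has finitely many vertices and no improving ray; the maximum is -2189/50 at (83/25, 619/50).

bounded optimum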